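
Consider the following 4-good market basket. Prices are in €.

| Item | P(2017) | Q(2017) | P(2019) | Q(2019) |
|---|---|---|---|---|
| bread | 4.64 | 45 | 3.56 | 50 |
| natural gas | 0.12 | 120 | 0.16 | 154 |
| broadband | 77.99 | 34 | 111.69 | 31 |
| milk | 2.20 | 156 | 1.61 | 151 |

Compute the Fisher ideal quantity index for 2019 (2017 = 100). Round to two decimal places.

Laspeyres component (base-period weights):
ΣP(2017)Q(2019) = 4.64×50 + 0.12×154 + 77.99×31 + 2.20×151 = 232 + 18.48 + 2417.69 + 332.2 = 3000.37
ΣP(2017)Q(2017) = 4.64×45 + 0.12×120 + 77.99×34 + 2.20×156 = 208.8 + 14.4 + 2651.66 + 343.2 = 3218.06
L = 3000.37 / 3218.06 × 100 = 93.2354
Paasche component (current-period weights):
ΣP(2019)Q(2019) = 3.56×50 + 0.16×154 + 111.69×31 + 1.61×151 = 178 + 24.64 + 3462.39 + 243.11 = 3908.14
ΣP(2019)Q(2017) = 3.56×45 + 0.16×120 + 111.69×34 + 1.61×156 = 160.2 + 19.2 + 3797.46 + 251.16 = 4228.02
P = 3908.14 / 4228.02 × 100 = 92.4343
Fisher = √(L × P) = √(93.2354 × 92.4343) = 92.8340

92.83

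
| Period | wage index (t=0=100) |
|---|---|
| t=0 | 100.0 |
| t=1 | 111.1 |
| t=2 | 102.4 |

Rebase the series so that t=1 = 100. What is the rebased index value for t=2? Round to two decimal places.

Rebased(t=2) = 102.4 / 111.1 × 100 = 92.1692

92.17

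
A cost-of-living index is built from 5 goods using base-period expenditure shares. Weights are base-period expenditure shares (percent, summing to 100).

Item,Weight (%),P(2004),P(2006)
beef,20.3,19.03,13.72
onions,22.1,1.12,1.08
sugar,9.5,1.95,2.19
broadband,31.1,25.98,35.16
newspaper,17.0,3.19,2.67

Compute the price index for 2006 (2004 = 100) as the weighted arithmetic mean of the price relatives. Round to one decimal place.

102.9

beef: 20.3 × (13.72/19.03) = 20.3 × 0.720967 = 14.6356
onions: 22.1 × (1.08/1.12) = 22.1 × 0.964286 = 21.3107
sugar: 9.5 × (2.19/1.95) = 9.5 × 1.123077 = 10.6692
broadband: 31.1 × (35.16/25.98) = 31.1 × 1.353349 = 42.0891
newspaper: 17.0 × (2.67/3.19) = 17.0 × 0.836991 = 14.2288
Index = Σ wᵢ·(p₁ᵢ/p₀ᵢ) = 14.6356 + 21.3107 + 10.6692 + 42.0891 + 14.2288 = 102.9336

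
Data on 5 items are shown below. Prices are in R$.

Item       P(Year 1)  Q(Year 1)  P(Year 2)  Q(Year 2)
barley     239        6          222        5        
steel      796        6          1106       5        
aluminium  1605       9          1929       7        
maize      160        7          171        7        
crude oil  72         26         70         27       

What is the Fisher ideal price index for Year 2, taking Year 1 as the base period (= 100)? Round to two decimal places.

119.58

Laspeyres component (base-period weights):
ΣP(Year 2)Q(Year 1) = 222×6 + 1106×6 + 1929×9 + 171×7 + 70×26 = 1332 + 6636 + 17361 + 1197 + 1820 = 28346
ΣP(Year 1)Q(Year 1) = 239×6 + 796×6 + 1605×9 + 160×7 + 72×26 = 1434 + 4776 + 14445 + 1120 + 1872 = 23647
L = 28346 / 23647 × 100 = 119.8714
Paasche component (current-period weights):
ΣP(Year 2)Q(Year 2) = 222×5 + 1106×5 + 1929×7 + 171×7 + 70×27 = 1110 + 5530 + 13503 + 1197 + 1890 = 23230
ΣP(Year 1)Q(Year 2) = 239×5 + 796×5 + 1605×7 + 160×7 + 72×27 = 1195 + 3980 + 11235 + 1120 + 1944 = 19474
P = 23230 / 19474 × 100 = 119.2873
Fisher = √(L × P) = √(119.8714 × 119.2873) = 119.5790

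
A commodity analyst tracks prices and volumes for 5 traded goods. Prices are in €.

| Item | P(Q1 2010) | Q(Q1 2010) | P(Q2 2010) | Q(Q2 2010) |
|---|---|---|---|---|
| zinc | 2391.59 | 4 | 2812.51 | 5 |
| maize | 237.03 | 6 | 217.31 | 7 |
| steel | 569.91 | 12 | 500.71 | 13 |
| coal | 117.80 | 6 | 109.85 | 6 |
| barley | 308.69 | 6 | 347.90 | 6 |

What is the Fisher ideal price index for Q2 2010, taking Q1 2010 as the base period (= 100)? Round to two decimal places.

Laspeyres component (base-period weights):
ΣP(Q2 2010)Q(Q1 2010) = 2812.51×4 + 217.31×6 + 500.71×12 + 109.85×6 + 347.90×6 = 11250.04 + 1303.86 + 6008.52 + 659.1 + 2087.4 = 21308.92
ΣP(Q1 2010)Q(Q1 2010) = 2391.59×4 + 237.03×6 + 569.91×12 + 117.80×6 + 308.69×6 = 9566.36 + 1422.18 + 6838.92 + 706.8 + 1852.14 = 20386.4
L = 21308.92 / 20386.4 × 100 = 104.5252
Paasche component (current-period weights):
ΣP(Q2 2010)Q(Q2 2010) = 2812.51×5 + 217.31×7 + 500.71×13 + 109.85×6 + 347.90×6 = 14062.55 + 1521.17 + 6509.23 + 659.1 + 2087.4 = 24839.45
ΣP(Q1 2010)Q(Q2 2010) = 2391.59×5 + 237.03×7 + 569.91×13 + 117.80×6 + 308.69×6 = 11957.95 + 1659.21 + 7408.83 + 706.8 + 1852.14 = 23584.93
P = 24839.45 / 23584.93 × 100 = 105.3192
Fisher = √(L × P) = √(104.5252 × 105.3192) = 104.9214

104.92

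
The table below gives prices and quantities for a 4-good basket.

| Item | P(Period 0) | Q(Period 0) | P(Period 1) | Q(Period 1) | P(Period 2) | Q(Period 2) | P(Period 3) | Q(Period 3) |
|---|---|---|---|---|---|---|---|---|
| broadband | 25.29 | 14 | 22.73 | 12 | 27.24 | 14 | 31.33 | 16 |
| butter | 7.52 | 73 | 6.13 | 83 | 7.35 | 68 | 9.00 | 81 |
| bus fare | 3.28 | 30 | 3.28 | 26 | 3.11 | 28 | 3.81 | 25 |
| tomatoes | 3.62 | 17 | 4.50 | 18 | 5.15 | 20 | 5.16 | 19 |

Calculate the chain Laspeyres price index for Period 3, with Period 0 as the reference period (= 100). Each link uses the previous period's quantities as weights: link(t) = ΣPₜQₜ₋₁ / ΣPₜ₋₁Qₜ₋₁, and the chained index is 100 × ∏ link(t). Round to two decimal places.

Link Period 0→Period 1:
ΣP(Period 1)Q(Period 0) = 22.73×14 + 6.13×73 + 3.28×30 + 4.50×17 = 318.22 + 447.49 + 98.4 + 76.5 = 940.61
ΣP(Period 0)Q(Period 0) = 25.29×14 + 7.52×73 + 3.28×30 + 3.62×17 = 354.06 + 548.96 + 98.4 + 61.54 = 1062.96
link = 940.61/1062.96 = 0.884897
Link Period 1→Period 2:
ΣP(Period 2)Q(Period 1) = 27.24×12 + 7.35×83 + 3.11×26 + 5.15×18 = 326.88 + 610.05 + 80.86 + 92.7 = 1110.49
ΣP(Period 1)Q(Period 1) = 22.73×12 + 6.13×83 + 3.28×26 + 4.50×18 = 272.76 + 508.79 + 85.28 + 81 = 947.83
link = 1110.49/947.83 = 1.171613
Link Period 2→Period 3:
ΣP(Period 3)Q(Period 2) = 31.33×14 + 9.00×68 + 3.81×28 + 5.16×20 = 438.62 + 612 + 106.68 + 103.2 = 1260.5
ΣP(Period 2)Q(Period 2) = 27.24×14 + 7.35×68 + 3.11×28 + 5.15×20 = 381.36 + 499.8 + 87.08 + 103 = 1071.24
link = 1260.5/1071.24 = 1.176674
Chained index = 100 × 0.884897 × 1.171613 × 1.176674 = 121.9924

121.99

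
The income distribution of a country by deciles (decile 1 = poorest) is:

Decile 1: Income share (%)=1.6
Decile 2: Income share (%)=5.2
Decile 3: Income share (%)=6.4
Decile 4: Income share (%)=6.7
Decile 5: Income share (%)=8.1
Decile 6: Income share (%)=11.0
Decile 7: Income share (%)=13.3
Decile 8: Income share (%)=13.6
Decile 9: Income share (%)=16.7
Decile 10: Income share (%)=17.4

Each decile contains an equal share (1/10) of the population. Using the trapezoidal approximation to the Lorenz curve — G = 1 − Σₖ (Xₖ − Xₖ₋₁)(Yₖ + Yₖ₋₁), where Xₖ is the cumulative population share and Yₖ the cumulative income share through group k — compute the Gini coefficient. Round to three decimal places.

0.281

Cumulative income shares Yₖ: 0.0160, 0.0680, 0.1320, 0.1990, 0.2800, 0.3900, 0.5230, 0.6590, 0.8260, 1.0000
Σ (Xₖ−Xₖ₋₁)(Yₖ+Yₖ₋₁) = (1/10)(0.0160+0.0000) + (1/10)(0.0680+0.0160) + (1/10)(0.1320+0.0680) + (1/10)(0.1990+0.1320) + (1/10)(0.2800+0.1990) + (1/10)(0.3900+0.2800) + (1/10)(0.5230+0.3900) + (1/10)(0.6590+0.5230) + (1/10)(0.8260+0.6590) + (1/10)(1.0000+0.8260)
  = 0.0016 + 0.0084 + 0.0200 + 0.0331 + 0.0479 + 0.0670 + 0.0913 + 0.1182 + 0.1485 + 0.1826 = 0.7186
G = 1 − 0.7186 = 0.2814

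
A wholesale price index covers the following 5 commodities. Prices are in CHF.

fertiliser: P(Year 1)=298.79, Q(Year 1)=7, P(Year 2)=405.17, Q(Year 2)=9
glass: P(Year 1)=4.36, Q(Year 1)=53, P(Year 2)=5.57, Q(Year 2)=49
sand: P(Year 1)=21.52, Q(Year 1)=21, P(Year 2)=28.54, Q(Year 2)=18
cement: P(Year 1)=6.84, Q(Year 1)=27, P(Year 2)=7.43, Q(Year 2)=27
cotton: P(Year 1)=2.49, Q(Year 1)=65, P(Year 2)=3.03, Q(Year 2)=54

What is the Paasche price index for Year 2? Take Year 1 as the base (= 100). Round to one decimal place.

132.9

Paasche price index uses current-period quantities as weights.
ΣP(Year 2)·Q(Year 2) = 405.17×9 + 5.57×49 + 28.54×18 + 7.43×27 + 3.03×54 = 3646.53 + 272.93 + 513.72 + 200.61 + 163.62 = 4797.41
ΣP(Year 1)·Q(Year 2) = 298.79×9 + 4.36×49 + 21.52×18 + 6.84×27 + 2.49×54 = 2689.11 + 213.64 + 387.36 + 184.68 + 134.46 = 3609.25
Index = 4797.41 / 3609.25 × 100 = 132.9199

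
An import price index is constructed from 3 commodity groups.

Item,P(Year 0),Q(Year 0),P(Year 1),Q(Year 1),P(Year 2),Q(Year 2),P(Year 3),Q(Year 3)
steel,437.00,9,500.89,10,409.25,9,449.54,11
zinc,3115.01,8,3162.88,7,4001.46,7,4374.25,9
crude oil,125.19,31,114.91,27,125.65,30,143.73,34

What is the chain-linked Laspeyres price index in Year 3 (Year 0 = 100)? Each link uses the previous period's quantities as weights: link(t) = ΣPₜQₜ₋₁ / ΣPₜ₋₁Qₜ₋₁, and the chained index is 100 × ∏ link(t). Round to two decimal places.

Link Year 0→Year 1:
ΣP(Year 1)Q(Year 0) = 500.89×9 + 3162.88×8 + 114.91×31 = 4508.01 + 25303.04 + 3562.21 = 33373.26
ΣP(Year 0)Q(Year 0) = 437.00×9 + 3115.01×8 + 125.19×31 = 3933 + 24920.08 + 3880.89 = 32733.97
link = 33373.26/32733.97 = 1.019530
Link Year 1→Year 2:
ΣP(Year 2)Q(Year 1) = 409.25×10 + 4001.46×7 + 125.65×27 = 4092.5 + 28010.22 + 3392.55 = 35495.27
ΣP(Year 1)Q(Year 1) = 500.89×10 + 3162.88×7 + 114.91×27 = 5008.9 + 22140.16 + 3102.57 = 30251.63
link = 35495.27/30251.63 = 1.173334
Link Year 2→Year 3:
ΣP(Year 3)Q(Year 2) = 449.54×9 + 4374.25×7 + 143.73×30 = 4045.86 + 30619.75 + 4311.9 = 38977.51
ΣP(Year 2)Q(Year 2) = 409.25×9 + 4001.46×7 + 125.65×30 = 3683.25 + 28010.22 + 3769.5 = 35462.97
link = 38977.51/35462.97 = 1.099105
Chained index = 100 × 1.019530 × 1.173334 × 1.099105 = 131.4803

131.48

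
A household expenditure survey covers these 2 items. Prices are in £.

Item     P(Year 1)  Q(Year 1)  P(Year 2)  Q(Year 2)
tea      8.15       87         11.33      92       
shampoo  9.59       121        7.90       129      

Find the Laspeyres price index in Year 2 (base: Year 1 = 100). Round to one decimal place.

Laspeyres price index uses base-period quantities as weights.
ΣP(Year 2)·Q(Year 1) = 11.33×87 + 7.90×121 = 985.71 + 955.9 = 1941.61
ΣP(Year 1)·Q(Year 1) = 8.15×87 + 9.59×121 = 709.05 + 1160.39 = 1869.44
Index = 1941.61 / 1869.44 × 100 = 103.8605

103.9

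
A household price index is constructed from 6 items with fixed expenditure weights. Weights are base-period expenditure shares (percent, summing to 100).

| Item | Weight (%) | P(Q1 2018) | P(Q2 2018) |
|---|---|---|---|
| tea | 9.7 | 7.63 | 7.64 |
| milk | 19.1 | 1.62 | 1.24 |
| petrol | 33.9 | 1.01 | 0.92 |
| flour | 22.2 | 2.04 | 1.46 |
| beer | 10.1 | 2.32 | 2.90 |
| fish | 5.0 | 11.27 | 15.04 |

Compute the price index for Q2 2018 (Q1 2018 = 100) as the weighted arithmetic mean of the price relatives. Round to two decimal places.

90.40

tea: 9.7 × (7.64/7.63) = 9.7 × 1.001311 = 9.7127
milk: 19.1 × (1.24/1.62) = 19.1 × 0.765432 = 14.6198
petrol: 33.9 × (0.92/1.01) = 33.9 × 0.910891 = 30.8792
flour: 22.2 × (1.46/2.04) = 22.2 × 0.715686 = 15.8882
beer: 10.1 × (2.90/2.32) = 10.1 × 1.250000 = 12.6250
fish: 5.0 × (15.04/11.27) = 5.0 × 1.334516 = 6.6726
Index = Σ wᵢ·(p₁ᵢ/p₀ᵢ) = 9.7127 + 14.6198 + 30.8792 + 15.8882 + 12.6250 + 6.6726 = 90.3975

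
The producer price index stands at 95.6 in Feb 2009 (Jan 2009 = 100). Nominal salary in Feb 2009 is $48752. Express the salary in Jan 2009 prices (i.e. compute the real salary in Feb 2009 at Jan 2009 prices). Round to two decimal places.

Real = Nominal ÷ (Index/100) = 48752 ÷ (95.6/100)
     = 48752 ÷ 0.956 = 50995.8159

50995.82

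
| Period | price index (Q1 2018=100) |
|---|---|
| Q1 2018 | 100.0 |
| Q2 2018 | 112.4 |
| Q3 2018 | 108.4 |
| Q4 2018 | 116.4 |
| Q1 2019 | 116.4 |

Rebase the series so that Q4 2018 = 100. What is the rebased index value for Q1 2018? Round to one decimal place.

Rebased(Q1 2018) = 100.0 / 116.4 × 100 = 85.9107

85.9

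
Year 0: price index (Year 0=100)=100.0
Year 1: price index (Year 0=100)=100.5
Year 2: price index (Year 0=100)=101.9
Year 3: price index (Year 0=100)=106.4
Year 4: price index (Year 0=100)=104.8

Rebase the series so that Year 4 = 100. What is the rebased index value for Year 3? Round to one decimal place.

101.5

Rebased(Year 3) = 106.4 / 104.8 × 100 = 101.5267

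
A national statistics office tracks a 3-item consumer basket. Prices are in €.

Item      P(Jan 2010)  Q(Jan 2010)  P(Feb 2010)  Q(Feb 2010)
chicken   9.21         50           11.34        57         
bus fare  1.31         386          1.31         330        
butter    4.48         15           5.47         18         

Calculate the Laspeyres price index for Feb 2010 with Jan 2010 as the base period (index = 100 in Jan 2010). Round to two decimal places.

Laspeyres price index uses base-period quantities as weights.
ΣP(Feb 2010)·Q(Jan 2010) = 11.34×50 + 1.31×386 + 5.47×15 = 567 + 505.66 + 82.05 = 1154.71
ΣP(Jan 2010)·Q(Jan 2010) = 9.21×50 + 1.31×386 + 4.48×15 = 460.5 + 505.66 + 67.2 = 1033.36
Index = 1154.71 / 1033.36 × 100 = 111.7432

111.74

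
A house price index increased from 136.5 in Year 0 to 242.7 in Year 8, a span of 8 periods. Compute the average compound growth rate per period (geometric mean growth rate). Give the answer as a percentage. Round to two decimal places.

Growth factor = (242.7/136.5)^(1/8) = (1.778022)^(1/8) = 1.074588
Growth rate = 1.074588 − 1 = 0.074588 = 7.4588%

7.46%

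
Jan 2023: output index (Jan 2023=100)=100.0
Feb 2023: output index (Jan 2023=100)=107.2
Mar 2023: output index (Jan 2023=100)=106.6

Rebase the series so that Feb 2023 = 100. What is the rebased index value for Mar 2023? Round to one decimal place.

Rebased(Mar 2023) = 106.6 / 107.2 × 100 = 99.4403

99.4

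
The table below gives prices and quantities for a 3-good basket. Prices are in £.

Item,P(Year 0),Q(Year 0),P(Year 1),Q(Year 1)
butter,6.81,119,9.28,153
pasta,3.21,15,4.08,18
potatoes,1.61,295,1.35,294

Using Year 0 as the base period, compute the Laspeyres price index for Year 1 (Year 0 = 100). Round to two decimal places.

117.27

Laspeyres price index uses base-period quantities as weights.
ΣP(Year 1)·Q(Year 0) = 9.28×119 + 4.08×15 + 1.35×295 = 1104.32 + 61.2 + 398.25 = 1563.77
ΣP(Year 0)·Q(Year 0) = 6.81×119 + 3.21×15 + 1.61×295 = 810.39 + 48.15 + 474.95 = 1333.49
Index = 1563.77 / 1333.49 × 100 = 117.2690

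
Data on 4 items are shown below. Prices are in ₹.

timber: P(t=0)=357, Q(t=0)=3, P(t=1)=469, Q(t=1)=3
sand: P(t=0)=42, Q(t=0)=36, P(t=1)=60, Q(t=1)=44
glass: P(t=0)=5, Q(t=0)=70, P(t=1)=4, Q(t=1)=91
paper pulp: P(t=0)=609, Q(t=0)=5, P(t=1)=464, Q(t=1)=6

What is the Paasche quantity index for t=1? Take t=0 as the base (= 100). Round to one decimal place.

Paasche quantity index uses current-period prices as weights.
ΣP(t=1)·Q(t=1) = 469×3 + 60×44 + 4×91 + 464×6 = 1407 + 2640 + 364 + 2784 = 7195
ΣP(t=1)·Q(t=0) = 469×3 + 60×36 + 4×70 + 464×5 = 1407 + 2160 + 280 + 2320 = 6167
Index = 7195 / 6167 × 100 = 116.6694

116.7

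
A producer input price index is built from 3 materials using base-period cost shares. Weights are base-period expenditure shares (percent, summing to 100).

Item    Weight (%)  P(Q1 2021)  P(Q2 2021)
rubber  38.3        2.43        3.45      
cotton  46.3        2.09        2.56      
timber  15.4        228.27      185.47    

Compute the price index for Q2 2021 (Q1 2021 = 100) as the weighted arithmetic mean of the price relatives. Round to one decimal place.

rubber: 38.3 × (3.45/2.43) = 38.3 × 1.419753 = 54.3765
cotton: 46.3 × (2.56/2.09) = 46.3 × 1.224880 = 56.7120
timber: 15.4 × (185.47/228.27) = 15.4 × 0.812503 = 12.5125
Index = Σ wᵢ·(p₁ᵢ/p₀ᵢ) = 54.3765 + 56.7120 + 12.5125 = 123.6010

123.6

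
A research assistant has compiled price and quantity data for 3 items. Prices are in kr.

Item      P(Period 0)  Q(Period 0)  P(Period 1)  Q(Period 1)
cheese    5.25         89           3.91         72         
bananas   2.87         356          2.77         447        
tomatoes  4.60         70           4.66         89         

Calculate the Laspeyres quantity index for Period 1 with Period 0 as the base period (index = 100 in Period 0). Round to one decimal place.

Laspeyres quantity index uses base-period prices as weights.
ΣP(Period 0)·Q(Period 1) = 5.25×72 + 2.87×447 + 4.60×89 = 378 + 1282.89 + 409.4 = 2070.29
ΣP(Period 0)·Q(Period 0) = 5.25×89 + 2.87×356 + 4.60×70 = 467.25 + 1021.72 + 322 = 1810.97
Index = 2070.29 / 1810.97 × 100 = 114.3194

114.3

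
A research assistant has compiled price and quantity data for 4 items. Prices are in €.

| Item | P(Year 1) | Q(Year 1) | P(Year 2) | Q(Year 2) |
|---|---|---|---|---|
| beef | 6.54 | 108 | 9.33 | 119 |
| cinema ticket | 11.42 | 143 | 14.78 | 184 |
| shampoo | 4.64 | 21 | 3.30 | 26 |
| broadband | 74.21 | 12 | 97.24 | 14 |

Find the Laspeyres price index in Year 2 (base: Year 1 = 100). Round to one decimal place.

131.0

Laspeyres price index uses base-period quantities as weights.
ΣP(Year 2)·Q(Year 1) = 9.33×108 + 14.78×143 + 3.30×21 + 97.24×12 = 1007.64 + 2113.54 + 69.3 + 1166.88 = 4357.36
ΣP(Year 1)·Q(Year 1) = 6.54×108 + 11.42×143 + 4.64×21 + 74.21×12 = 706.32 + 1633.06 + 97.44 + 890.52 = 3327.34
Index = 4357.36 / 3327.34 × 100 = 130.9563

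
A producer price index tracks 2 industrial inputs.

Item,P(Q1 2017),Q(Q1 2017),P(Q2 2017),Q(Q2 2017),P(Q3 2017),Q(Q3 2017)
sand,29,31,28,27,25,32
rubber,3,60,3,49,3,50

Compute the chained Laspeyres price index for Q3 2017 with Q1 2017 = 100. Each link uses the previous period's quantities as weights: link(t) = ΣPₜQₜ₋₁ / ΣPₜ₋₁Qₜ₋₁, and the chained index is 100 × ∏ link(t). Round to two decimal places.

Link Q1 2017→Q2 2017:
ΣP(Q2 2017)Q(Q1 2017) = 28×31 + 3×60 = 868 + 180 = 1048
ΣP(Q1 2017)Q(Q1 2017) = 29×31 + 3×60 = 899 + 180 = 1079
link = 1048/1079 = 0.971270
Link Q2 2017→Q3 2017:
ΣP(Q3 2017)Q(Q2 2017) = 25×27 + 3×49 = 675 + 147 = 822
ΣP(Q2 2017)Q(Q2 2017) = 28×27 + 3×49 = 756 + 147 = 903
link = 822/903 = 0.910299
Chained index = 100 × 0.971270 × 0.910299 = 88.4146

88.41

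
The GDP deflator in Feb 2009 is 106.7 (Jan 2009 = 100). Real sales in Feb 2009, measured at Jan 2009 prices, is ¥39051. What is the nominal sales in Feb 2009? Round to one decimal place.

41667.4

Nominal = Real × (Index/100) = 39051 × (106.7/100)
        = 39051 × 1.067 = 41667.4170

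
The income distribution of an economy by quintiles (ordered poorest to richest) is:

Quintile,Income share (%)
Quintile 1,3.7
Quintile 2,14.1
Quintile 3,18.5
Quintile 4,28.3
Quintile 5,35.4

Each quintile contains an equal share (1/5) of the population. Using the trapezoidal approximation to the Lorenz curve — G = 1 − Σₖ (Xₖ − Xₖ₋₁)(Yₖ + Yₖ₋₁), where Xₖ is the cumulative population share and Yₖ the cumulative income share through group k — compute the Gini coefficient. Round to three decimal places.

Cumulative income shares Yₖ: 0.0370, 0.1780, 0.3630, 0.6460, 1.0000
Σ (Xₖ−Xₖ₋₁)(Yₖ+Yₖ₋₁) = (1/5)(0.0370+0.0000) + (1/5)(0.1780+0.0370) + (1/5)(0.3630+0.1780) + (1/5)(0.6460+0.3630) + (1/5)(1.0000+0.6460)
  = 0.0074 + 0.0430 + 0.1082 + 0.2018 + 0.3292 = 0.6896
G = 1 − 0.6896 = 0.3104

0.310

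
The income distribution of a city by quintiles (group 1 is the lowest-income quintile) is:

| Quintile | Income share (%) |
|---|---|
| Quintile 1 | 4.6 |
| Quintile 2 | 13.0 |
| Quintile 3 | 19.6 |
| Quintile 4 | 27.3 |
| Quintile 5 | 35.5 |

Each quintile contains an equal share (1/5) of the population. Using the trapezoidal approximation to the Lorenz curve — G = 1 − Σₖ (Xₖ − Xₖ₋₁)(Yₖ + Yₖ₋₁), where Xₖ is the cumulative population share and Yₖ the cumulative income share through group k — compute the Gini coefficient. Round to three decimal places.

0.304

Cumulative income shares Yₖ: 0.0460, 0.1760, 0.3720, 0.6450, 1.0000
Σ (Xₖ−Xₖ₋₁)(Yₖ+Yₖ₋₁) = (1/5)(0.0460+0.0000) + (1/5)(0.1760+0.0460) + (1/5)(0.3720+0.1760) + (1/5)(0.6450+0.3720) + (1/5)(1.0000+0.6450)
  = 0.0092 + 0.0444 + 0.1096 + 0.2034 + 0.3290 = 0.6956
G = 1 − 0.6956 = 0.3044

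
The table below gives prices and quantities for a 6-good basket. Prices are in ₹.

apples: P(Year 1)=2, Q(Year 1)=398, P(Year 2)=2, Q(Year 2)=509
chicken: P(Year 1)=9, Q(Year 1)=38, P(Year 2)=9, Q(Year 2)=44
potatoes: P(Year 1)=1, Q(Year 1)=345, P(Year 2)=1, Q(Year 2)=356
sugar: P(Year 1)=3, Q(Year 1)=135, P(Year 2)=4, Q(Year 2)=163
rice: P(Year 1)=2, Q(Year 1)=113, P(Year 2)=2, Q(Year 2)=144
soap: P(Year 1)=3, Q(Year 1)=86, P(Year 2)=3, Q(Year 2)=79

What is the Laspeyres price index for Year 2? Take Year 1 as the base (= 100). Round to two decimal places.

Laspeyres price index uses base-period quantities as weights.
ΣP(Year 2)·Q(Year 1) = 2×398 + 9×38 + 1×345 + 4×135 + 2×113 + 3×86 = 796 + 342 + 345 + 540 + 226 + 258 = 2507
ΣP(Year 1)·Q(Year 1) = 2×398 + 9×38 + 1×345 + 3×135 + 2×113 + 3×86 = 796 + 342 + 345 + 405 + 226 + 258 = 2372
Index = 2507 / 2372 × 100 = 105.6914

105.69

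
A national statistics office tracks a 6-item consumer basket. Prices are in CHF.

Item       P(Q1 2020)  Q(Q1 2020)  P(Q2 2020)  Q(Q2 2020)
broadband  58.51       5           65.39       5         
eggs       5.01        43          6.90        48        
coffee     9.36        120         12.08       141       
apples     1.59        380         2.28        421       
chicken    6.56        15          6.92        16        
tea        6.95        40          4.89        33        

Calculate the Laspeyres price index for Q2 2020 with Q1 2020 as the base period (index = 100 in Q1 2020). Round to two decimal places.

124.02

Laspeyres price index uses base-period quantities as weights.
ΣP(Q2 2020)·Q(Q1 2020) = 65.39×5 + 6.90×43 + 12.08×120 + 2.28×380 + 6.92×15 + 4.89×40 = 326.95 + 296.7 + 1449.6 + 866.4 + 103.8 + 195.6 = 3239.05
ΣP(Q1 2020)·Q(Q1 2020) = 58.51×5 + 5.01×43 + 9.36×120 + 1.59×380 + 6.56×15 + 6.95×40 = 292.55 + 215.43 + 1123.2 + 604.2 + 98.4 + 278 = 2611.78
Index = 3239.05 / 2611.78 × 100 = 124.0170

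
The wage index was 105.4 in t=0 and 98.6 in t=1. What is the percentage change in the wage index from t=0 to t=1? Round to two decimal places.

-6.45%

Change = (98.6 − 105.4) / 105.4 × 100
       = -6.8 / 105.4 × 100 = -6.4516%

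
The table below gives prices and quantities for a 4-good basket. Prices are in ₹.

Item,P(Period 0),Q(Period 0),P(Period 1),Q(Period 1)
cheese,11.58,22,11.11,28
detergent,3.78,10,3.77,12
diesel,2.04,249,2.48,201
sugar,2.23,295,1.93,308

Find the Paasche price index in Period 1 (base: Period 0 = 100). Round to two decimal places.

Paasche price index uses current-period quantities as weights.
ΣP(Period 1)·Q(Period 1) = 11.11×28 + 3.77×12 + 2.48×201 + 1.93×308 = 311.08 + 45.24 + 498.48 + 594.44 = 1449.24
ΣP(Period 0)·Q(Period 1) = 11.58×28 + 3.78×12 + 2.04×201 + 2.23×308 = 324.24 + 45.36 + 410.04 + 686.84 = 1466.48
Index = 1449.24 / 1466.48 × 100 = 98.8244

98.82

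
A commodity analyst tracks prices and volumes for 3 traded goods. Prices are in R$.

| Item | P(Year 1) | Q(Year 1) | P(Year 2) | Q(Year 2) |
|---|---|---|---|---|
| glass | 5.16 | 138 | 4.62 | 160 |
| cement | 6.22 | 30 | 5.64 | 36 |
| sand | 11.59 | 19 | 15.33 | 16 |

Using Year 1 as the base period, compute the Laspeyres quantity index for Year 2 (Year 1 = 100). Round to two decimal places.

110.37

Laspeyres quantity index uses base-period prices as weights.
ΣP(Year 1)·Q(Year 2) = 5.16×160 + 6.22×36 + 11.59×16 = 825.6 + 223.92 + 185.44 = 1234.96
ΣP(Year 1)·Q(Year 1) = 5.16×138 + 6.22×30 + 11.59×19 = 712.08 + 186.6 + 220.21 = 1118.89
Index = 1234.96 / 1118.89 × 100 = 110.3737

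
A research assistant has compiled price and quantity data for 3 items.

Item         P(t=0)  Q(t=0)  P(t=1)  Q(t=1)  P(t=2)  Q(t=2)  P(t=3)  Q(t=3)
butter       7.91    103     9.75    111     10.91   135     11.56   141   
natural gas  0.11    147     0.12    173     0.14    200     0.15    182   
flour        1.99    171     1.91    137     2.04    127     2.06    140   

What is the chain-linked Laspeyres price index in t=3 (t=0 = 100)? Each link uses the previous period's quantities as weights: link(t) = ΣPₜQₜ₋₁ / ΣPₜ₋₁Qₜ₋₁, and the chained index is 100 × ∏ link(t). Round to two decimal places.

Link t=0→t=1:
ΣP(t=1)Q(t=0) = 9.75×103 + 0.12×147 + 1.91×171 = 1004.25 + 17.64 + 326.61 = 1348.5
ΣP(t=0)Q(t=0) = 7.91×103 + 0.11×147 + 1.99×171 = 814.73 + 16.17 + 340.29 = 1171.19
link = 1348.5/1171.19 = 1.151393
Link t=1→t=2:
ΣP(t=2)Q(t=1) = 10.91×111 + 0.14×173 + 2.04×137 = 1211.01 + 24.22 + 279.48 = 1514.71
ΣP(t=1)Q(t=1) = 9.75×111 + 0.12×173 + 1.91×137 = 1082.25 + 20.76 + 261.67 = 1364.68
link = 1514.71/1364.68 = 1.109938
Link t=2→t=3:
ΣP(t=3)Q(t=2) = 11.56×135 + 0.15×200 + 2.06×127 = 1560.6 + 30 + 261.62 = 1852.22
ΣP(t=2)Q(t=2) = 10.91×135 + 0.14×200 + 2.04×127 = 1472.85 + 28 + 259.08 = 1759.93
link = 1852.22/1759.93 = 1.052440
Chained index = 100 × 1.151393 × 1.109938 × 1.052440 = 134.4991

134.50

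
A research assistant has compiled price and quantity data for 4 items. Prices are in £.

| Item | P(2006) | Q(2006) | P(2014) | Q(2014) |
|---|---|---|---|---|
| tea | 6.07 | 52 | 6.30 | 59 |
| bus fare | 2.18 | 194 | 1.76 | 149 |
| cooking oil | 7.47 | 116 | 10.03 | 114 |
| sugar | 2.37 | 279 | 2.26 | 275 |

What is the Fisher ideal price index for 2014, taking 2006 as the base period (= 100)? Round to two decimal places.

Laspeyres component (base-period weights):
ΣP(2014)Q(2006) = 6.30×52 + 1.76×194 + 10.03×116 + 2.26×279 = 327.6 + 341.44 + 1163.48 + 630.54 = 2463.06
ΣP(2006)Q(2006) = 6.07×52 + 2.18×194 + 7.47×116 + 2.37×279 = 315.64 + 422.92 + 866.52 + 661.23 = 2266.31
L = 2463.06 / 2266.31 × 100 = 108.6815
Paasche component (current-period weights):
ΣP(2014)Q(2014) = 6.30×59 + 1.76×149 + 10.03×114 + 2.26×275 = 371.7 + 262.24 + 1143.42 + 621.5 = 2398.86
ΣP(2006)Q(2014) = 6.07×59 + 2.18×149 + 7.47×114 + 2.37×275 = 358.13 + 324.82 + 851.58 + 651.75 = 2186.28
P = 2398.86 / 2186.28 × 100 = 109.7234
Fisher = √(L × P) = √(108.6815 × 109.7234) = 109.2012

109.20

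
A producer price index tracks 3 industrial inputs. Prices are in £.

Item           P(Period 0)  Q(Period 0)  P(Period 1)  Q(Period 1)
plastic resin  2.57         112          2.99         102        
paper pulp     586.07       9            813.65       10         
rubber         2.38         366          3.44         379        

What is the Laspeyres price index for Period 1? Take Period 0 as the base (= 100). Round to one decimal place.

Laspeyres price index uses base-period quantities as weights.
ΣP(Period 1)·Q(Period 0) = 2.99×112 + 813.65×9 + 3.44×366 = 334.88 + 7322.85 + 1259.04 = 8916.77
ΣP(Period 0)·Q(Period 0) = 2.57×112 + 586.07×9 + 2.38×366 = 287.84 + 5274.63 + 871.08 = 6433.55
Index = 8916.77 / 6433.55 × 100 = 138.5980

138.6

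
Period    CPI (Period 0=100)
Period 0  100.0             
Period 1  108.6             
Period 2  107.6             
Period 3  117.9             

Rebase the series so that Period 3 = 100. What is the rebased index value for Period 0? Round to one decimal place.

84.8

Rebased(Period 0) = 100.0 / 117.9 × 100 = 84.8176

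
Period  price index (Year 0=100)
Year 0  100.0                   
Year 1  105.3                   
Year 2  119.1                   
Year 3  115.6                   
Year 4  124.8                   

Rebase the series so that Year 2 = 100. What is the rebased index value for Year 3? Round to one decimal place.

Rebased(Year 3) = 115.6 / 119.1 × 100 = 97.0613

97.1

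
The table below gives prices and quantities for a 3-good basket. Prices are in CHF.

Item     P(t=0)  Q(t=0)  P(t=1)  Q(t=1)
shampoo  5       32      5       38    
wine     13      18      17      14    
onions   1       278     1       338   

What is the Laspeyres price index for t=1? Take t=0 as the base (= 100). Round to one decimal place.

110.7

Laspeyres price index uses base-period quantities as weights.
ΣP(t=1)·Q(t=0) = 5×32 + 17×18 + 1×278 = 160 + 306 + 278 = 744
ΣP(t=0)·Q(t=0) = 5×32 + 13×18 + 1×278 = 160 + 234 + 278 = 672
Index = 744 / 672 × 100 = 110.7143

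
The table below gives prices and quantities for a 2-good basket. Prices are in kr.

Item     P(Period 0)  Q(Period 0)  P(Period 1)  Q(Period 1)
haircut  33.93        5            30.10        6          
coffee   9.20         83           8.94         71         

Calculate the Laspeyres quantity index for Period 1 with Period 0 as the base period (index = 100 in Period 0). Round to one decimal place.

Laspeyres quantity index uses base-period prices as weights.
ΣP(Period 0)·Q(Period 1) = 33.93×6 + 9.20×71 = 203.58 + 653.2 = 856.78
ΣP(Period 0)·Q(Period 0) = 33.93×5 + 9.20×83 = 169.65 + 763.6 = 933.25
Index = 856.78 / 933.25 × 100 = 91.8061

91.8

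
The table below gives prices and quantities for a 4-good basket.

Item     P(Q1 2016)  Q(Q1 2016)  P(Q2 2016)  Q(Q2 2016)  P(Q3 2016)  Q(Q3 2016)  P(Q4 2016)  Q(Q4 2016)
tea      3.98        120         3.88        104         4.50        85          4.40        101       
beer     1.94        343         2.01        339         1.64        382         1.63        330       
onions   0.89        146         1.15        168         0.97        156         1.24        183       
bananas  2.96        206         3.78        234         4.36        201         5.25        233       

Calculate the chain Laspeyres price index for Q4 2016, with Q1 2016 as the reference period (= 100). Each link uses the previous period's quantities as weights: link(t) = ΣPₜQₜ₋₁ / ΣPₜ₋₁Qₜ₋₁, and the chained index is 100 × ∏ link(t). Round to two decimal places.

Link Q1 2016→Q2 2016:
ΣP(Q2 2016)Q(Q1 2016) = 3.88×120 + 2.01×343 + 1.15×146 + 3.78×206 = 465.6 + 689.43 + 167.9 + 778.68 = 2101.61
ΣP(Q1 2016)Q(Q1 2016) = 3.98×120 + 1.94×343 + 0.89×146 + 2.96×206 = 477.6 + 665.42 + 129.94 + 609.76 = 1882.72
link = 2101.61/1882.72 = 1.116263
Link Q2 2016→Q3 2016:
ΣP(Q3 2016)Q(Q2 2016) = 4.50×104 + 1.64×339 + 0.97×168 + 4.36×234 = 468 + 555.96 + 162.96 + 1020.24 = 2207.16
ΣP(Q2 2016)Q(Q2 2016) = 3.88×104 + 2.01×339 + 1.15×168 + 3.78×234 = 403.52 + 681.39 + 193.2 + 884.52 = 2162.63
link = 2207.16/2162.63 = 1.020591
Link Q3 2016→Q4 2016:
ΣP(Q4 2016)Q(Q3 2016) = 4.40×85 + 1.63×382 + 1.24×156 + 5.25×201 = 374 + 622.66 + 193.44 + 1055.25 = 2245.35
ΣP(Q3 2016)Q(Q3 2016) = 4.50×85 + 1.64×382 + 0.97×156 + 4.36×201 = 382.5 + 626.48 + 151.32 + 876.36 = 2036.66
link = 2245.35/2036.66 = 1.102467
Chained index = 100 × 1.116263 × 1.020591 × 1.102467 = 125.5982

125.60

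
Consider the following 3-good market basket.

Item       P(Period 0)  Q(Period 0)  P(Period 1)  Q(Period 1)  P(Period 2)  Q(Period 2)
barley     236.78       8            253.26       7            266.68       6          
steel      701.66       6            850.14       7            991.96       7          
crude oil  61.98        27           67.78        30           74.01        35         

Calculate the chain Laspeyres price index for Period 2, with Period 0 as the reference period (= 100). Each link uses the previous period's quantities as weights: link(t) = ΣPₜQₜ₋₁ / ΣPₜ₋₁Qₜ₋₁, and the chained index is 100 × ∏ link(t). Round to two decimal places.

130.19

Link Period 0→Period 1:
ΣP(Period 1)Q(Period 0) = 253.26×8 + 850.14×6 + 67.78×27 = 2026.08 + 5100.84 + 1830.06 = 8956.98
ΣP(Period 0)Q(Period 0) = 236.78×8 + 701.66×6 + 61.98×27 = 1894.24 + 4209.96 + 1673.46 = 7777.66
link = 8956.98/7777.66 = 1.151629
Link Period 1→Period 2:
ΣP(Period 2)Q(Period 1) = 266.68×7 + 991.96×7 + 74.01×30 = 1866.76 + 6943.72 + 2220.3 = 11030.78
ΣP(Period 1)Q(Period 1) = 253.26×7 + 850.14×7 + 67.78×30 = 1772.82 + 5950.98 + 2033.4 = 9757.2
link = 11030.78/9757.2 = 1.130527
Chained index = 100 × 1.151629 × 1.130527 = 130.1948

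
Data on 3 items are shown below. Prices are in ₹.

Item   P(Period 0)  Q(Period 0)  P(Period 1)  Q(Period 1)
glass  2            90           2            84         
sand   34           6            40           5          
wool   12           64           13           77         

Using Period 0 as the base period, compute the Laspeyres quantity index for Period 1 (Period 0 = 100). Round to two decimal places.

Laspeyres quantity index uses base-period prices as weights.
ΣP(Period 0)·Q(Period 1) = 2×84 + 34×5 + 12×77 = 168 + 170 + 924 = 1262
ΣP(Period 0)·Q(Period 0) = 2×90 + 34×6 + 12×64 = 180 + 204 + 768 = 1152
Index = 1262 / 1152 × 100 = 109.5486

109.55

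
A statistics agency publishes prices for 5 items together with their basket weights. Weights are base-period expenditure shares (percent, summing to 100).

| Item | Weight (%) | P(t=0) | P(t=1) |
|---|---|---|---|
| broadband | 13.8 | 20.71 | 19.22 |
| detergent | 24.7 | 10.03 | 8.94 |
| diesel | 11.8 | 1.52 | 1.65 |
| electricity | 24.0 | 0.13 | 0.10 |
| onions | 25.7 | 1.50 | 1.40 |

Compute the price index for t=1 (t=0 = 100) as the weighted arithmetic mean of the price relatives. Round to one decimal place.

broadband: 13.8 × (19.22/20.71) = 13.8 × 0.928054 = 12.8071
detergent: 24.7 × (8.94/10.03) = 24.7 × 0.891326 = 22.0158
diesel: 11.8 × (1.65/1.52) = 11.8 × 1.085526 = 12.8092
electricity: 24.0 × (0.10/0.13) = 24.0 × 0.769231 = 18.4615
onions: 25.7 × (1.40/1.50) = 25.7 × 0.933333 = 23.9867
Index = Σ wᵢ·(p₁ᵢ/p₀ᵢ) = 12.8071 + 22.0158 + 12.8092 + 18.4615 + 23.9867 = 90.0803

90.1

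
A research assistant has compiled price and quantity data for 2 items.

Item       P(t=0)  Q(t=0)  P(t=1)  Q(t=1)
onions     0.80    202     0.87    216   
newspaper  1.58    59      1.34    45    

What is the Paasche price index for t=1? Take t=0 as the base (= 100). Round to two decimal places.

Paasche price index uses current-period quantities as weights.
ΣP(t=1)·Q(t=1) = 0.87×216 + 1.34×45 = 187.92 + 60.3 = 248.22
ΣP(t=0)·Q(t=1) = 0.80×216 + 1.58×45 = 172.8 + 71.1 = 243.9
Index = 248.22 / 243.9 × 100 = 101.7712

101.77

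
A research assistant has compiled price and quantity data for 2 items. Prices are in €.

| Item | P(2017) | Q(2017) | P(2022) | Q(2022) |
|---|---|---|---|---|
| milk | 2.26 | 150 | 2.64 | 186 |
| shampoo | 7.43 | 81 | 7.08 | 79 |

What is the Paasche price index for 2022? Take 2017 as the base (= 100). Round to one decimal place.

104.3

Paasche price index uses current-period quantities as weights.
ΣP(2022)·Q(2022) = 2.64×186 + 7.08×79 = 491.04 + 559.32 = 1050.36
ΣP(2017)·Q(2022) = 2.26×186 + 7.43×79 = 420.36 + 586.97 = 1007.33
Index = 1050.36 / 1007.33 × 100 = 104.2717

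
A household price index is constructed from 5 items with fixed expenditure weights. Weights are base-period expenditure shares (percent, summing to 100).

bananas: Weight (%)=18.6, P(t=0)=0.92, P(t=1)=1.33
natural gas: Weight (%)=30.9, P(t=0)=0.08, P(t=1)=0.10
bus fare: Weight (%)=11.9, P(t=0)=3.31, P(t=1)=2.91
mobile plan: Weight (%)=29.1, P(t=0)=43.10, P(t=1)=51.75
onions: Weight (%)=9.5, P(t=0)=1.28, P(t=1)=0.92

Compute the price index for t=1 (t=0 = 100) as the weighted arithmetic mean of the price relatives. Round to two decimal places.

bananas: 18.6 × (1.33/0.92) = 18.6 × 1.445652 = 26.8891
natural gas: 30.9 × (0.10/0.08) = 30.9 × 1.250000 = 38.6250
bus fare: 11.9 × (2.91/3.31) = 11.9 × 0.879154 = 10.4619
mobile plan: 29.1 × (51.75/43.10) = 29.1 × 1.200696 = 34.9403
onions: 9.5 × (0.92/1.28) = 9.5 × 0.718750 = 6.8281
Index = Σ wᵢ·(p₁ᵢ/p₀ᵢ) = 26.8891 + 38.6250 + 10.4619 + 34.9403 + 6.8281 = 117.7444

117.74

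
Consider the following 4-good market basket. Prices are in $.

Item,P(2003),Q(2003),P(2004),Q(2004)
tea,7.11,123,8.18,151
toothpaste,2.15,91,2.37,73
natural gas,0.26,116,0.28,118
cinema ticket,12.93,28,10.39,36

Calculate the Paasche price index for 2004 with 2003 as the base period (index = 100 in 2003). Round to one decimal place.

Paasche price index uses current-period quantities as weights.
ΣP(2004)·Q(2004) = 8.18×151 + 2.37×73 + 0.28×118 + 10.39×36 = 1235.18 + 173.01 + 33.04 + 374.04 = 1815.27
ΣP(2003)·Q(2004) = 7.11×151 + 2.15×73 + 0.26×118 + 12.93×36 = 1073.61 + 156.95 + 30.68 + 465.48 = 1726.72
Index = 1815.27 / 1726.72 × 100 = 105.1282

105.1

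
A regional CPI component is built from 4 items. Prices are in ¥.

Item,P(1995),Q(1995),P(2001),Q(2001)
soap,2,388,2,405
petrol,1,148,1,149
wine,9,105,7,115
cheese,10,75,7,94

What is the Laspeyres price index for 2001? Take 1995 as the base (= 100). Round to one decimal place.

83.4

Laspeyres price index uses base-period quantities as weights.
ΣP(2001)·Q(1995) = 2×388 + 1×148 + 7×105 + 7×75 = 776 + 148 + 735 + 525 = 2184
ΣP(1995)·Q(1995) = 2×388 + 1×148 + 9×105 + 10×75 = 776 + 148 + 945 + 750 = 2619
Index = 2184 / 2619 × 100 = 83.3906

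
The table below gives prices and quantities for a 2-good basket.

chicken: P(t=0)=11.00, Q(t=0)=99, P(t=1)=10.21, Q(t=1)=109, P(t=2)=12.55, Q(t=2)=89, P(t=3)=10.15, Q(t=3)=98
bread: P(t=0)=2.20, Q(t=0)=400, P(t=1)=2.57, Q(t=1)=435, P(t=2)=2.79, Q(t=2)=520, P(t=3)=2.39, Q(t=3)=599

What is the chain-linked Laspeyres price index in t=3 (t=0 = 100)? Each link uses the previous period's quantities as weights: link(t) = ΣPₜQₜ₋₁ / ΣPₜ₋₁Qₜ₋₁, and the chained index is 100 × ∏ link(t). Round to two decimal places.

100.15

Link t=0→t=1:
ΣP(t=1)Q(t=0) = 10.21×99 + 2.57×400 = 1010.79 + 1028 = 2038.79
ΣP(t=0)Q(t=0) = 11.00×99 + 2.20×400 = 1089 + 880 = 1969
link = 2038.79/1969 = 1.035444
Link t=1→t=2:
ΣP(t=2)Q(t=1) = 12.55×109 + 2.79×435 = 1367.95 + 1213.65 = 2581.6
ΣP(t=1)Q(t=1) = 10.21×109 + 2.57×435 = 1112.89 + 1117.95 = 2230.84
link = 2581.6/2230.84 = 1.157232
Link t=2→t=3:
ΣP(t=3)Q(t=2) = 10.15×89 + 2.39×520 = 903.35 + 1242.8 = 2146.15
ΣP(t=2)Q(t=2) = 12.55×89 + 2.79×520 = 1116.95 + 1450.8 = 2567.75
link = 2146.15/2567.75 = 0.835810
Chained index = 100 × 1.035444 × 1.157232 × 0.835810 = 100.1509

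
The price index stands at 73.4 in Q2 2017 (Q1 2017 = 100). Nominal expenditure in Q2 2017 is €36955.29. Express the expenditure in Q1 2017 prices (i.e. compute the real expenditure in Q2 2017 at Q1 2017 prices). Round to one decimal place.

50347.8

Real = Nominal ÷ (Index/100) = 36955.29 ÷ (73.4/100)
     = 36955.29 ÷ 0.734 = 50347.8065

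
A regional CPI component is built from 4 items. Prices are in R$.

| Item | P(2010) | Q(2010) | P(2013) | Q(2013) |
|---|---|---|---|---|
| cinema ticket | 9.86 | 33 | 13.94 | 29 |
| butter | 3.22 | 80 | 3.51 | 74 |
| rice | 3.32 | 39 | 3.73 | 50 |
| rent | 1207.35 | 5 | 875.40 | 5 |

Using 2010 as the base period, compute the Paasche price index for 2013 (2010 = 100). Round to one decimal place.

77.7

Paasche price index uses current-period quantities as weights.
ΣP(2013)·Q(2013) = 13.94×29 + 3.51×74 + 3.73×50 + 875.40×5 = 404.26 + 259.74 + 186.5 + 4377 = 5227.5
ΣP(2010)·Q(2013) = 9.86×29 + 3.22×74 + 3.32×50 + 1207.35×5 = 285.94 + 238.28 + 166 + 6036.75 = 6726.97
Index = 5227.5 / 6726.97 × 100 = 77.7096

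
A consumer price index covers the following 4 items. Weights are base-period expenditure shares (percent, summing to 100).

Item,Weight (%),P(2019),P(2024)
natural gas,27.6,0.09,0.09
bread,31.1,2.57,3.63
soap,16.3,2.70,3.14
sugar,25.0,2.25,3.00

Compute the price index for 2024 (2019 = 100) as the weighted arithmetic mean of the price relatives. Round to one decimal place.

123.8

natural gas: 27.6 × (0.09/0.09) = 27.6 × 1.000000 = 27.6000
bread: 31.1 × (3.63/2.57) = 31.1 × 1.412451 = 43.9272
soap: 16.3 × (3.14/2.70) = 16.3 × 1.162963 = 18.9563
sugar: 25.0 × (3.00/2.25) = 25.0 × 1.333333 = 33.3333
Index = Σ wᵢ·(p₁ᵢ/p₀ᵢ) = 27.6000 + 43.9272 + 18.9563 + 33.3333 = 123.8169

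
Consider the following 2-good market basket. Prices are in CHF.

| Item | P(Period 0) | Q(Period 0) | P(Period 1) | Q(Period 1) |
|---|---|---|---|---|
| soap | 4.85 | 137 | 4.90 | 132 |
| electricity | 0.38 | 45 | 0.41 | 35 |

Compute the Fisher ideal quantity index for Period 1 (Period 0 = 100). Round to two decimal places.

Laspeyres component (base-period weights):
ΣP(Period 0)Q(Period 1) = 4.85×132 + 0.38×35 = 640.2 + 13.3 = 653.5
ΣP(Period 0)Q(Period 0) = 4.85×137 + 0.38×45 = 664.45 + 17.1 = 681.55
L = 653.5 / 681.55 × 100 = 95.8844
Paasche component (current-period weights):
ΣP(Period 1)Q(Period 1) = 4.90×132 + 0.41×35 = 646.8 + 14.35 = 661.15
ΣP(Period 1)Q(Period 0) = 4.90×137 + 0.41×45 = 671.3 + 18.45 = 689.75
P = 661.15 / 689.75 × 100 = 95.8536
Fisher = √(L × P) = √(95.8844 × 95.8536) = 95.8690

95.87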